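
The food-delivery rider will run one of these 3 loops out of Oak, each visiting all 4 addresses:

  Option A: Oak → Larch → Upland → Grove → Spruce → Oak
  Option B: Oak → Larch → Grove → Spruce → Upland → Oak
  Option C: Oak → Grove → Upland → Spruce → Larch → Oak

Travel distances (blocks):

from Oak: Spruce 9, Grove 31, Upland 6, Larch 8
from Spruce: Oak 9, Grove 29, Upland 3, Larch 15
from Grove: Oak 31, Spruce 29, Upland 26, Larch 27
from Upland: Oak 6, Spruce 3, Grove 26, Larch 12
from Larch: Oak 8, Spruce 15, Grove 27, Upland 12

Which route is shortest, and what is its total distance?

73 blocks — Option B is the shortest.

Option A: 8 + 12 + 26 + 29 + 9 = 84
Option B: 8 + 27 + 29 + 3 + 6 = 73
Option C: 31 + 26 + 3 + 15 + 8 = 83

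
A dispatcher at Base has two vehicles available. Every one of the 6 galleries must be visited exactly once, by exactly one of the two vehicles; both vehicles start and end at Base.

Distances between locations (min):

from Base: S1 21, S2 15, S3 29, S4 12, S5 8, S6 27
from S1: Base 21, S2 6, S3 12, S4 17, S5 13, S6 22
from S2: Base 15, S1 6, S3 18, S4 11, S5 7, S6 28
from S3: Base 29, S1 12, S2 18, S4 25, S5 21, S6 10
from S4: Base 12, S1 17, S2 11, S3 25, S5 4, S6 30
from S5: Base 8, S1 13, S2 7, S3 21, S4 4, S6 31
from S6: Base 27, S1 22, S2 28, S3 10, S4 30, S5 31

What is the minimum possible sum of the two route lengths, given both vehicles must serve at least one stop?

Check every non-empty split of the stops between the two vehicles; for each half take its own optimal tour:
  {S1} + {S2, S3, S4, S5, S6}: 42 + 78 = 120
  {S2} + {S1, S3, S4, S5, S6}: 30 + 78 = 108
  {S1, S2} + {S3, S4, S5, S6}: 42 + 74 = 116
  {S3} + {S1, S2, S4, S5, S6}: 58 + 78 = 136
  {S1, S3} + {S2, S4, S5, S6}: 62 + 78 = 140
  {S2, S3} + {S1, S4, S5, S6}: 62 + 78 = 140
  … (31 splits in total)
  {S4} + {S1, S2, S3, S5, S6}: 24 + 70 = 94  ← best
Best: vehicle 1 Base → S4 → Base = 24; vehicle 2 Base → S5 → S2 → S1 → S3 → S6 → Base = 70; combined 94.

94 min — the smallest possible combined total.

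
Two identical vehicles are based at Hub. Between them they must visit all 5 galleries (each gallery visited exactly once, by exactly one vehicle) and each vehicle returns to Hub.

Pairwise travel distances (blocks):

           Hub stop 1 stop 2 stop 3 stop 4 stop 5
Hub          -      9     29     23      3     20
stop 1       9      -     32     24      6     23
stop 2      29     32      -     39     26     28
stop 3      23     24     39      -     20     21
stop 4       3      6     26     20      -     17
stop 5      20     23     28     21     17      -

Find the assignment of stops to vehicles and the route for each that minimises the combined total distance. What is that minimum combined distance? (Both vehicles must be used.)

117 blocks — the smallest possible combined total.

Check every non-empty split of the stops between the two vehicles; for each half take its own optimal tour:
  {stop 1} + {stop 2, stop 3, stop 4, stop 5}: 18 + 101 = 119
  {stop 2} + {stop 1, stop 3, stop 4, stop 5}: 58 + 74 = 132
  {stop 1, stop 2} + {stop 3, stop 4, stop 5}: 70 + 64 = 134
  {stop 3} + {stop 1, stop 2, stop 4, stop 5}: 46 + 89 = 135
  {stop 1, stop 3} + {stop 2, stop 4, stop 5}: 56 + 77 = 133
  {stop 2, stop 3} + {stop 1, stop 4, stop 5}: 91 + 52 = 143
  … (15 splits in total)
  {stop 4} + {stop 1, stop 2, stop 3, stop 5}: 6 + 111 = 117  ← best
Best: vehicle 1 Hub → stop 4 → Hub = 6; vehicle 2 Hub → stop 1 → stop 3 → stop 5 → stop 2 → Hub = 111; combined 117.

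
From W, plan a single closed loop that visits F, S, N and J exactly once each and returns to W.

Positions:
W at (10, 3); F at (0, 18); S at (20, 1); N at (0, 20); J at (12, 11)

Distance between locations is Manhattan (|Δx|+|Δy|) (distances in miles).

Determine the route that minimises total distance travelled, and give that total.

W-F-S-N-J-W: 25+37+39+21+10 = 132
W-F-S-J-N-W: 25+37+18+21+27 = 128
W-F-N-S-J-W: 25+2+39+18+10 = 94
W-F-N-J-S-W: 25+2+21+18+12 = 78
W-F-J-S-N-W: 25+19+18+39+27 = 128
W-F-J-N-S-W: 25+19+21+39+12 = 116
W-S-F-N-J-W: 12+37+2+21+10 = 82
W-S-F-J-N-W: 12+37+19+21+27 = 116
W-S-N-F-J-W: 12+39+2+19+10 = 82
W-S-J-F-N-W: 12+18+19+2+27 = 78
W-N-F-S-J-W: 27+2+37+18+10 = 94
W-N-S-F-J-W: 27+39+37+19+10 = 132
The minimum is 78.
One optimal route: W → F → N → J → S → W (or its reverse).

Shortest round trip = 78 miles.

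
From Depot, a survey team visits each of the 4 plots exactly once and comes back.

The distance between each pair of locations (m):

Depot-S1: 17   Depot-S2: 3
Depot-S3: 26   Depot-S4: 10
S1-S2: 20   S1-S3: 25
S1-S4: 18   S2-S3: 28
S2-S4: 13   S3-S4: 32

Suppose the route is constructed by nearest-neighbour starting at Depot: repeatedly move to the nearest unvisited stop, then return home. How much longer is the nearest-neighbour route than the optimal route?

The nearest-neighbour route is 1 m longer than optimal.

From Depot: S2=3, S4=10, S1=17, S3=26 → choose S2 (3).
From S2: S4=13, S1=20, S3=28 → choose S4 (13).
From S4: S1=18, S3=32 → choose S1 (18).
From S1: S3=25 → choose S3 (25).
NN route Depot → S2 → S4 → S1 → S3 → Depot costs 85.
Optimal: Depot → S2 → S3 → S1 → S4 → Depot costs 84 (by enumerating all 12 distinct tours).
Excess = 85 − 84 = 1.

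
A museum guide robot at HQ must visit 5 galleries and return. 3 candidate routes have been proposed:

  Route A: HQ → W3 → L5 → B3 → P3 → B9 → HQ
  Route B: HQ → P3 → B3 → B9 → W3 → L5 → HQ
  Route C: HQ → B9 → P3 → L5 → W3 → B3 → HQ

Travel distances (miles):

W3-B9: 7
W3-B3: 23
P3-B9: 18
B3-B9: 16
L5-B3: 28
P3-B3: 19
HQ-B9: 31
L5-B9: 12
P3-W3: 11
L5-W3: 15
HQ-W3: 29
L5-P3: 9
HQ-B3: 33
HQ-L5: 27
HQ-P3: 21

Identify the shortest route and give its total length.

Shortest is Route B, total 105 miles.

Route A: 29 + 15 + 28 + 19 + 18 + 31 = 140
Route B: 21 + 19 + 16 + 7 + 15 + 27 = 105
Route C: 31 + 18 + 9 + 15 + 23 + 33 = 129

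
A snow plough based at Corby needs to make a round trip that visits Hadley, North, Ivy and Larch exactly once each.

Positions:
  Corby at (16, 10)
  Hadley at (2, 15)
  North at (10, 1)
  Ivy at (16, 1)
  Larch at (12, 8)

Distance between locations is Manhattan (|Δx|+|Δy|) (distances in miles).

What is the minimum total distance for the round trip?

Minimum total distance: 60 miles.

Corby→Hadley→North→Ivy→Larch→Corby: 19+22+6+11+6 = 64
Corby→Hadley→North→Larch→Ivy→Corby: 19+22+9+11+9 = 70
Corby→Hadley→Ivy→North→Larch→Corby: 19+28+6+9+6 = 68
Corby→Hadley→Ivy→Larch→North→Corby: 19+28+11+9+15 = 82
Corby→Hadley→Larch→North→Ivy→Corby: 19+17+9+6+9 = 60
Corby→Hadley→Larch→Ivy→North→Corby: 19+17+11+6+15 = 68
Corby→North→Hadley→Ivy→Larch→Corby: 15+22+28+11+6 = 82
Corby→North→Hadley→Larch→Ivy→Corby: 15+22+17+11+9 = 74
Corby→North→Ivy→Hadley→Larch→Corby: 15+6+28+17+6 = 72
Corby→North→Larch→Hadley→Ivy→Corby: 15+9+17+28+9 = 78
Corby→Ivy→Hadley→North→Larch→Corby: 9+28+22+9+6 = 74
Corby→Ivy→North→Hadley→Larch→Corby: 9+6+22+17+6 = 60
The minimum is 60.
One optimal route: Corby → Hadley → Larch → North → Ivy → Corby (or its reverse).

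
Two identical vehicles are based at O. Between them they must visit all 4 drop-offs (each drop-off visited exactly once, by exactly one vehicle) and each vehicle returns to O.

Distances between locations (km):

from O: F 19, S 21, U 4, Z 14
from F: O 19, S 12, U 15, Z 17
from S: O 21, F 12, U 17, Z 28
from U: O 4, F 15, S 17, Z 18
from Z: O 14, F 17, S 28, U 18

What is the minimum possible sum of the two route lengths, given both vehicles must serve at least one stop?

72 km — the smallest possible combined total.

Try each way of splitting the stops between the two vehicles (each non-empty) and, for each split, find the best tour for each vehicle:
  {F} + {S, U, Z}: 38 + 63 = 101
  {S} + {F, U, Z}: 42 + 50 = 92
  {F, S} + {U, Z}: 52 + 36 = 88
  {U} + {F, S, Z}: 8 + 64 = 72
  {F, U} + {S, Z}: 38 + 63 = 101
  {S, U} + {F, Z}: 42 + 50 = 92
  … (7 splits in total)
Best: vehicle 1 O → U → O = 8; vehicle 2 O → S → F → Z → O = 64; combined 72.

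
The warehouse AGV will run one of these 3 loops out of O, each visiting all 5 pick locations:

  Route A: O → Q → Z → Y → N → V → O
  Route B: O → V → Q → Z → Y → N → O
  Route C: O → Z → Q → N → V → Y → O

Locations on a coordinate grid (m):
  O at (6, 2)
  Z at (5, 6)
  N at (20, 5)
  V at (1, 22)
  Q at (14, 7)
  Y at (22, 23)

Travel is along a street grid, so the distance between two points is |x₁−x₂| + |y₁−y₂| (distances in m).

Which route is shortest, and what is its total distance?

Route A: 13 + 10 + 34 + 20 + 36 + 25 = 138
Route B: 25 + 28 + 10 + 34 + 20 + 17 = 134
Route C: 5 + 10 + 8 + 36 + 22 + 37 = 118

Shortest is Route C, total 118 m.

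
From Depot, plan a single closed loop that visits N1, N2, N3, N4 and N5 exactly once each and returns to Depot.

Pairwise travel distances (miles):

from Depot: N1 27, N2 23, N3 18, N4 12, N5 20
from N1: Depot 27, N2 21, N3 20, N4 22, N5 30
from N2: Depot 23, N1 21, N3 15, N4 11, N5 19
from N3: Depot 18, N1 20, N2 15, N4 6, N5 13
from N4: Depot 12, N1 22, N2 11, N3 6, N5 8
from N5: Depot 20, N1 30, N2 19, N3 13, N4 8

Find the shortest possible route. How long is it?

There are 60 distinct closed tours to check (reversals are equivalent).
Depot → N1 → N2 → N3 → N4 → N5 → Depot: 27+21+15+6+8+20 = 97
Depot → N1 → N2 → N3 → N5 → N4 → Depot: 27+21+15+13+8+12 = 96
Depot → N1 → N2 → N4 → N3 → N5 → Depot: 27+21+11+6+13+20 = 98
Depot → N1 → N2 → N4 → N5 → N3 → Depot: 27+21+11+8+13+18 = 98
Depot → N1 → N2 → N5 → N3 → N4 → Depot: 27+21+19+13+6+12 = 98
Depot → N1 → N2 → N5 → N4 → N3 → Depot: 27+21+19+8+6+18 = 99
Depot → N1 → N3 → N2 → N4 → N5 → Depot: 27+20+15+11+8+20 = 101
Depot → N1 → N3 → N2 → N5 → N4 → Depot: 27+20+15+19+8+12 = 101
Depot → N1 → N3 → N4 → N2 → N5 → Depot: 27+20+6+11+19+20 = 103
Depot → N1 → N3 → N4 → N5 → N2 → Depot: 27+20+6+8+19+23 = 103
Depot → N1 → N3 → N5 → N2 → N4 → Depot: 27+20+13+19+11+12 = 102
Depot → N1 → N3 → N5 → N4 → N2 → Depot: 27+20+13+8+11+23 = 102
Depot → N1 → N4 → N2 → N3 → N5 → Depot: 27+22+11+15+13+20 = 108
Depot → N1 → N4 → N2 → N5 → N3 → Depot: 27+22+11+19+13+18 = 110
… (46 more)
The minimum is 96.
One optimal route: Depot → N1 → N2 → N3 → N5 → N4 → Depot (or its reverse).

Shortest round trip = 96 miles.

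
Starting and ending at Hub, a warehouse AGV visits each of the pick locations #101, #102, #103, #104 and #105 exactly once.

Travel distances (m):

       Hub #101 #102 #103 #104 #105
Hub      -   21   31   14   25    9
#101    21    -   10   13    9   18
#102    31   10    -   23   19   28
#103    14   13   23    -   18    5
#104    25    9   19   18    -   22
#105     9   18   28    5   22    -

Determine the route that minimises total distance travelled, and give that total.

With 5 stops there are 5!/2 = 60 distinct round trips (a route and its reverse cost the same).
Hub→#101→#102→#103→#104→#105→Hub: 21+10+23+18+22+9 = 103
Hub→#101→#102→#103→#105→#104→Hub: 21+10+23+5+22+25 = 106
Hub→#101→#102→#104→#103→#105→Hub: 21+10+19+18+5+9 = 82
Hub→#101→#102→#104→#105→#103→Hub: 21+10+19+22+5+14 = 91
Hub→#101→#102→#105→#103→#104→Hub: 21+10+28+5+18+25 = 107
Hub→#101→#102→#105→#104→#103→Hub: 21+10+28+22+18+14 = 113
Hub→#101→#103→#102→#104→#105→Hub: 21+13+23+19+22+9 = 107
Hub→#101→#103→#102→#105→#104→Hub: 21+13+23+28+22+25 = 132
Hub→#101→#103→#104→#102→#105→Hub: 21+13+18+19+28+9 = 108
Hub→#101→#103→#104→#105→#102→Hub: 21+13+18+22+28+31 = 133
Hub→#101→#103→#105→#102→#104→Hub: 21+13+5+28+19+25 = 111
Hub→#101→#103→#105→#104→#102→Hub: 21+13+5+22+19+31 = 111
Hub→#101→#104→#102→#103→#105→Hub: 21+9+19+23+5+9 = 86
Hub→#101→#104→#102→#105→#103→Hub: 21+9+19+28+5+14 = 96
… (46 more)
Hub→#104→#101→#102→#103→#105→Hub: 25+9+10+23+5+9 = 81  ← best
The minimum is 81.
One optimal route: Hub → #104 → #101 → #102 → #103 → #105 → Hub (or its reverse).

Shortest round trip = 81 m.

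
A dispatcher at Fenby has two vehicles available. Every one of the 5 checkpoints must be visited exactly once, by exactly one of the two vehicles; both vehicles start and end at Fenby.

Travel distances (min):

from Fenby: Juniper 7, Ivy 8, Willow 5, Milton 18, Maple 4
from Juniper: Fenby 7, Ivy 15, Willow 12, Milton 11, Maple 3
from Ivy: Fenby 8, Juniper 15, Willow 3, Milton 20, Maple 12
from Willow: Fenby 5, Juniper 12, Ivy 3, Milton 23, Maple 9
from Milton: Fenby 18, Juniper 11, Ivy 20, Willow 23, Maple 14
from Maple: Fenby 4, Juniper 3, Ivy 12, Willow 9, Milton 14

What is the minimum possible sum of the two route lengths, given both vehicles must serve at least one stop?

There are 2^4 − 1 = 15 ways to divide the 5 stops into two non-empty groups. For each, the best each vehicle can do is its own shortest tour through its group:
  {Juniper} + {Ivy, Willow, Milton, Maple}: 14 + 46 = 60
  {Ivy} + {Juniper, Willow, Milton, Maple}: 16 + 46 = 62
  {Juniper, Ivy} + {Willow, Milton, Maple}: 30 + 46 = 76
  {Willow} + {Juniper, Ivy, Milton, Maple}: 10 + 46 = 56
  {Juniper, Willow} + {Ivy, Milton, Maple}: 24 + 46 = 70
  {Ivy, Willow} + {Juniper, Milton, Maple}: 16 + 36 = 52
  … (15 splits in total)
Best: vehicle 1 Fenby → Ivy → Willow → Fenby = 16; vehicle 2 Fenby → Juniper → Milton → Maple → Fenby = 36; combined 52.

Minimum combined distance: 52 min.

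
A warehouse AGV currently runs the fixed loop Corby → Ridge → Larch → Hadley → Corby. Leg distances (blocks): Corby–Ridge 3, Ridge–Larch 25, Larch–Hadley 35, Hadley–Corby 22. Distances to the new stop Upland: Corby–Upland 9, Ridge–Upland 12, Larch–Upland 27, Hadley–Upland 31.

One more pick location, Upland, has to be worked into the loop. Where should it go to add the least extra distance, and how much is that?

Minimum extra distance: 14 blocks, inserting Upland between Ridge and Larch.

Insertion cost between consecutive stops i–j is d(i,Upland) + d(Upland,j) − d(i,j):
  between Corby and Ridge: 9 + 12 − 3 = 18
  between Ridge and Larch: 12 + 27 − 25 = 14
  between Larch and Hadley: 27 + 31 − 35 = 23
  between Hadley and Corby: 31 + 9 − 22 = 18
Cheapest insertion is between Ridge and Larch, adding 14.
New total = 85 + 14 = 99.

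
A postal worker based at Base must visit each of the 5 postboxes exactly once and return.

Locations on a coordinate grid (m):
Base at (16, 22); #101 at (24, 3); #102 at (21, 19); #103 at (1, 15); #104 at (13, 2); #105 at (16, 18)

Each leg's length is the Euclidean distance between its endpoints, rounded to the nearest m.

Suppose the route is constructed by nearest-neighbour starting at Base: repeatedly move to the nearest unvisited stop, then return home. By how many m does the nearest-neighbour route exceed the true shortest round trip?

The nearest-neighbour route is 1 m longer than optimal.

Base: #105=4, #102=6, #103=17, #104=20, #101=21 ⇒ #105
#105: #102=5, #103=15, #104=16, #101=17 ⇒ #102
#102: #101=16, #104=19, #103=20 ⇒ #101
#101: #104=11, #103=26 ⇒ #104
#104: #103=18 ⇒ #103
NN route Base → #105 → #102 → #101 → #104 → #103 → Base costs 71.
Optimal: Base → #102 → #101 → #104 → #103 → #105 → Base costs 70 (by enumerating all 60 distinct tours).
Excess = 71 − 70 = 1.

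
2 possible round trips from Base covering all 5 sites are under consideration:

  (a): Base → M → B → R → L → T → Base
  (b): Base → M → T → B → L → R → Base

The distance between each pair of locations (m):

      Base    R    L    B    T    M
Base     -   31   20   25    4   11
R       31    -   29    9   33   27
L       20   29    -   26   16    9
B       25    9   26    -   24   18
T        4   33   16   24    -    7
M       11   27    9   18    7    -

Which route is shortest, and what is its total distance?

87 m — (a) is the shortest.

(a): 11 + 18 + 9 + 29 + 16 + 4 = 87
(b): 11 + 7 + 24 + 26 + 29 + 31 = 128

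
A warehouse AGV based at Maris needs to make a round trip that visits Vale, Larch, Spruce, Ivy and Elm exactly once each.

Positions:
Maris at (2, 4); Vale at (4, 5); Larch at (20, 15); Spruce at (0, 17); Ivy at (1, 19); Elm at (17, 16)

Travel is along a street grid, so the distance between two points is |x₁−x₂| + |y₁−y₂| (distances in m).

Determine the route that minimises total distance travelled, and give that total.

70 m — the shortest possible round trip.

Maris → Vale → Larch → Spruce → Ivy → Elm → Maris: 3+26+22+3+19+27 = 100
Maris → Vale → Larch → Spruce → Elm → Ivy → Maris: 3+26+22+18+19+16 = 104
Maris → Vale → Larch → Ivy → Spruce → Elm → Maris: 3+26+23+3+18+27 = 100
Maris → Vale → Larch → Ivy → Elm → Spruce → Maris: 3+26+23+19+18+15 = 104
Maris → Vale → Larch → Elm → Spruce → Ivy → Maris: 3+26+4+18+3+16 = 70
Maris → Vale → Larch → Elm → Ivy → Spruce → Maris: 3+26+4+19+3+15 = 70
Maris → Vale → Spruce → Larch → Ivy → Elm → Maris: 3+16+22+23+19+27 = 110
Maris → Vale → Spruce → Larch → Elm → Ivy → Maris: 3+16+22+4+19+16 = 80
Maris → Vale → Spruce → Ivy → Larch → Elm → Maris: 3+16+3+23+4+27 = 76
Maris → Vale → Spruce → Ivy → Elm → Larch → Maris: 3+16+3+19+4+29 = 74
Maris → Vale → Spruce → Elm → Larch → Ivy → Maris: 3+16+18+4+23+16 = 80
Maris → Vale → Spruce → Elm → Ivy → Larch → Maris: 3+16+18+19+23+29 = 108
Maris → Vale → Ivy → Larch → Spruce → Elm → Maris: 3+17+23+22+18+27 = 110
Maris → Vale → Ivy → Larch → Elm → Spruce → Maris: 3+17+23+4+18+15 = 80
… (46 more)
The minimum is 70.
One optimal route: Maris → Vale → Larch → Elm → Spruce → Ivy → Maris (or its reverse).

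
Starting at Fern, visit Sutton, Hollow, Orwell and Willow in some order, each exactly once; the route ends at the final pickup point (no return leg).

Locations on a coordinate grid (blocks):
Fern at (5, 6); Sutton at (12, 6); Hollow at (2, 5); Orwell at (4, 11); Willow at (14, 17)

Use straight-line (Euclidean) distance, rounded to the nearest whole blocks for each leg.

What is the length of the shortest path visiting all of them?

Shortest open route: 29 blocks.

There are 4! = 24 possible orderings.
Fern→Sutton→Hollow→Orwell→Willow: 7+10+6+12 = 35
Fern→Sutton→Hollow→Willow→Orwell: 7+10+17+12 = 46
Fern→Sutton→Orwell→Hollow→Willow: 7+9+6+17 = 39
Fern→Sutton→Orwell→Willow→Hollow: 7+9+12+17 = 45
Fern→Sutton→Willow→Hollow→Orwell: 7+11+17+6 = 41
Fern→Sutton→Willow→Orwell→Hollow: 7+11+12+6 = 36
Fern→Hollow→Sutton→Orwell→Willow: 3+10+9+12 = 34
Fern→Hollow→Sutton→Willow→Orwell: 3+10+11+12 = 36
Fern→Hollow→Orwell→Sutton→Willow: 3+6+9+11 = 29
Fern→Hollow→Orwell→Willow→Sutton: 3+6+12+11 = 32
Fern→Hollow→Willow→Sutton→Orwell: 3+17+11+9 = 40
Fern→Hollow→Willow→Orwell→Sutton: 3+17+12+9 = 41
Fern→Orwell→Sutton→Hollow→Willow: 5+9+10+17 = 41
Fern→Orwell→Sutton→Willow→Hollow: 5+9+11+17 = 42
… (10 more)
The minimum is 29.
One shortest path: Fern → Hollow → Orwell → Sutton → Willow.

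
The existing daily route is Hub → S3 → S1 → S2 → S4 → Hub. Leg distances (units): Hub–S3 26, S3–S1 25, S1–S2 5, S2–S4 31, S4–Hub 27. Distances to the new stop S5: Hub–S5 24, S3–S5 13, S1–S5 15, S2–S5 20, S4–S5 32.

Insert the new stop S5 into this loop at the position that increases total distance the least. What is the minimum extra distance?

Insertion cost between consecutive stops i–j is d(i,S5) + d(S5,j) − d(i,j):
  between Hub and S3: 24 + 13 − 26 = 11
  between S3 and S1: 13 + 15 − 25 = 3
  between S1 and S2: 15 + 20 − 5 = 30
  between S2 and S4: 20 + 32 − 31 = 21
  between S4 and Hub: 32 + 24 − 27 = 29
Cheapest insertion is between S3 and S1, adding 3.
New total = 114 + 3 = 117.

Minimum extra distance: 3, inserting S5 between S3 and S1.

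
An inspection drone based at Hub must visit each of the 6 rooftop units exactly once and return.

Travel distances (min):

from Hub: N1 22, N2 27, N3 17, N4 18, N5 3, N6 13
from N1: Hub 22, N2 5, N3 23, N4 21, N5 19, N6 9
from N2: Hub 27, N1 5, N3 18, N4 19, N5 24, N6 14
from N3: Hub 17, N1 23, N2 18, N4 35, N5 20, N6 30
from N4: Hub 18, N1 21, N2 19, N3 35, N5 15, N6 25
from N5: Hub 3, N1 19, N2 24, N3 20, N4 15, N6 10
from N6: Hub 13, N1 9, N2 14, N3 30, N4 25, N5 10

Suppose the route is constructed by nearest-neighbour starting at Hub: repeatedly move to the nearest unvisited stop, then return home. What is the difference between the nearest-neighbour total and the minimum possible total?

6 min longer than the optimal tour.

From Hub: N5=3, N6=13, N3=17, N4=18, N1=22, N2=27 → choose N5 (3).
From N5: N6=10, N4=15, N1=19, N3=20, N2=24 → choose N6 (10).
From N6: N1=9, N2=14, N4=25, N3=30 → choose N1 (9).
From N1: N2=5, N4=21, N3=23 → choose N2 (5).
From N2: N3=18, N4=19 → choose N3 (18).
From N3: N4=35 → choose N4 (35).
NN route Hub → N5 → N6 → N1 → N2 → N3 → N4 → Hub costs 98.
Optimal: Hub → N3 → N2 → N1 → N6 → N4 → N5 → Hub costs 92 (by enumerating all 360 distinct tours).
Excess = 98 − 92 = 6.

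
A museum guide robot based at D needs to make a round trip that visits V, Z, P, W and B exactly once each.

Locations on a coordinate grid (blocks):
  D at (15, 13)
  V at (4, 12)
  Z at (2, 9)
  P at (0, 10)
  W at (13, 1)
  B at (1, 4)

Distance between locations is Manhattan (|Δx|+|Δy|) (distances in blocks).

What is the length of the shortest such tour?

56 blocks — the shortest possible round trip.

D-V-Z-P-W-B-D: 12+5+3+22+15+23 = 80
D-V-Z-P-B-W-D: 12+5+3+7+15+14 = 56
D-V-Z-W-P-B-D: 12+5+19+22+7+23 = 88
D-V-Z-W-B-P-D: 12+5+19+15+7+18 = 76
D-V-Z-B-P-W-D: 12+5+6+7+22+14 = 66
D-V-Z-B-W-P-D: 12+5+6+15+22+18 = 78
D-V-P-Z-W-B-D: 12+6+3+19+15+23 = 78
D-V-P-Z-B-W-D: 12+6+3+6+15+14 = 56
D-V-P-W-Z-B-D: 12+6+22+19+6+23 = 88
D-V-P-W-B-Z-D: 12+6+22+15+6+17 = 78
D-V-P-B-Z-W-D: 12+6+7+6+19+14 = 64
D-V-P-B-W-Z-D: 12+6+7+15+19+17 = 76
D-V-W-Z-P-B-D: 12+20+19+3+7+23 = 84
D-V-W-Z-B-P-D: 12+20+19+6+7+18 = 82
… (46 more)
The minimum is 56.
One optimal route: D → V → Z → P → B → W → D (or its reverse).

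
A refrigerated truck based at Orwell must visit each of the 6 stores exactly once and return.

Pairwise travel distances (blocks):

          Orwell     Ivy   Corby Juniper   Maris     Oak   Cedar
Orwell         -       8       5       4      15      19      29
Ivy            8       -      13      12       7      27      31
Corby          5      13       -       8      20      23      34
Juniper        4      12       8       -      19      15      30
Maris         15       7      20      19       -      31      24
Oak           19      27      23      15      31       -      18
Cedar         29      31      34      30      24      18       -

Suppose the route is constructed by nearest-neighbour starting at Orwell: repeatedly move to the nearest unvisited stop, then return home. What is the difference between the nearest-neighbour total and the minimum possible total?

From Orwell: Juniper=4, Corby=5, Ivy=8, Maris=15, Oak=19, Cedar=29 → choose Juniper (4).
From Juniper: Corby=8, Ivy=12, Oak=15, Maris=19, Cedar=30 → choose Corby (8).
From Corby: Ivy=13, Maris=20, Oak=23, Cedar=34 → choose Ivy (13).
From Ivy: Maris=7, Oak=27, Cedar=31 → choose Maris (7).
From Maris: Cedar=24, Oak=31 → choose Cedar (24).
From Cedar: Oak=18 → choose Oak (18).
NN route Orwell → Juniper → Corby → Ivy → Maris → Cedar → Oak → Orwell costs 93.
Optimal: Orwell → Ivy → Maris → Cedar → Oak → Juniper → Corby → Orwell costs 85 (by enumerating all 360 distinct tours).
Excess = 93 − 85 = 8.

8 blocks longer than the optimal tour.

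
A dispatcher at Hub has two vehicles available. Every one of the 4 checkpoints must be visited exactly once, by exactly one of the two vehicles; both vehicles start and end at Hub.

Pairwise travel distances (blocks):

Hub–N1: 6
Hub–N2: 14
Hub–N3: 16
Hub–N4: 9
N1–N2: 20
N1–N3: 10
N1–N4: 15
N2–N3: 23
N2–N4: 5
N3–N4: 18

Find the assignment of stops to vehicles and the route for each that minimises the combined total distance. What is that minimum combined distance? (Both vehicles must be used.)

Try each way of splitting the stops between the two vehicles (each non-empty) and, for each split, find the best tour for each vehicle:
  {N1} + {N2, N3, N4}: 12 + 53 = 65
  {N2} + {N1, N3, N4}: 28 + 43 = 71
  {N1, N2} + {N3, N4}: 40 + 43 = 83
  {N3} + {N1, N2, N4}: 32 + 40 = 72
  {N1, N3} + {N2, N4}: 32 + 28 = 60
  {N2, N3} + {N1, N4}: 53 + 30 = 83
  … (7 splits in total)
Best: vehicle 1 Hub → N1 → N3 → Hub = 32; vehicle 2 Hub → N2 → N4 → Hub = 28; combined 60.

60 blocks — the smallest possible combined total.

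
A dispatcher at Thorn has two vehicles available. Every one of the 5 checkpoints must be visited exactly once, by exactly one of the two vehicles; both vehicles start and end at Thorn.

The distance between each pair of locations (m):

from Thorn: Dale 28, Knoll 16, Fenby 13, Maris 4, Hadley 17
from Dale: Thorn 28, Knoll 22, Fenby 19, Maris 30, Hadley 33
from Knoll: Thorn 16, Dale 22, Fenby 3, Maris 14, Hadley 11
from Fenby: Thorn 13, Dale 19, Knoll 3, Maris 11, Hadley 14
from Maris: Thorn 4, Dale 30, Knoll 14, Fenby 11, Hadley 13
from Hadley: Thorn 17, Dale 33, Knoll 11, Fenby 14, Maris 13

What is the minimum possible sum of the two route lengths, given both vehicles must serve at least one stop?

86 m — the smallest possible combined total.

There are 2^4 − 1 = 15 ways to divide the 5 stops into two non-empty groups. For each, the best each vehicle can do is its own shortest tour through its group:
  {Dale} + {Knoll, Fenby, Maris, Hadley}: 56 + 44 = 100
  {Knoll} + {Dale, Fenby, Maris, Hadley}: 32 + 78 = 110
  {Dale, Knoll} + {Fenby, Maris, Hadley}: 66 + 44 = 110
  {Fenby} + {Dale, Knoll, Maris, Hadley}: 26 + 78 = 104
  {Dale, Fenby} + {Knoll, Maris, Hadley}: 60 + 44 = 104
  {Knoll, Fenby} + {Dale, Maris, Hadley}: 32 + 78 = 110
  … (15 splits in total)
  {Maris} + {Dale, Knoll, Fenby, Hadley}: 8 + 78 = 86  ← best
Best: vehicle 1 Thorn → Maris → Thorn = 8; vehicle 2 Thorn → Dale → Fenby → Knoll → Hadley → Thorn = 78; combined 86.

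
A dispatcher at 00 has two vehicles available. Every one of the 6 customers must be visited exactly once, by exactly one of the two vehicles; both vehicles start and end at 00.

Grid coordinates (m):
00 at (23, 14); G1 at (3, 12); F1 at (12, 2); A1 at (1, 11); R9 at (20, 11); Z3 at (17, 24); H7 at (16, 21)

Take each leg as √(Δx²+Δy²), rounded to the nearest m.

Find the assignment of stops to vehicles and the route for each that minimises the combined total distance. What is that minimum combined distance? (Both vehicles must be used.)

71 m — the smallest possible combined total.

Check every non-empty split of the stops between the two vehicles; for each half take its own optimal tour:
  {G1} + {F1, A1, R9, Z3, H7}: 40 + 63 = 103
  {F1} + {G1, A1, R9, Z3, H7}: 32 + 56 = 88
  {G1, F1} + {A1, R9, Z3, H7}: 49 + 56 = 105
  {A1} + {G1, F1, R9, Z3, H7}: 44 + 60 = 104
  {G1, A1} + {F1, R9, Z3, H7}: 44 + 50 = 94
  {F1, A1} + {G1, R9, Z3, H7}: 52 + 52 = 104
  … (31 splits in total)
  {R9} + {G1, F1, A1, Z3, H7}: 8 + 63 = 71  ← best
Best: vehicle 1 00 → R9 → 00 = 8; vehicle 2 00 → F1 → A1 → G1 → Z3 → H7 → 00 = 63; combined 71.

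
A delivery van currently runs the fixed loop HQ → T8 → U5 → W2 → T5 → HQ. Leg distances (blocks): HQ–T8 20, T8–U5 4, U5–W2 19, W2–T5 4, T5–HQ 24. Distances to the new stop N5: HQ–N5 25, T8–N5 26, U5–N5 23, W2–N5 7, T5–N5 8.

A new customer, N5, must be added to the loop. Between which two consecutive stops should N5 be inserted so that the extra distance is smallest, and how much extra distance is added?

Insertion cost between consecutive stops i–j is d(i,N5) + d(N5,j) − d(i,j):
  between HQ and T8: 25 + 26 − 20 = 31
  between T8 and U5: 26 + 23 − 4 = 45
  between U5 and W2: 23 + 7 − 19 = 11
  between W2 and T5: 7 + 8 − 4 = 11
  between T5 and HQ: 8 + 25 − 24 = 9
Cheapest insertion is between T5 and HQ, adding 9.
New total = 71 + 9 = 80.

+9 blocks — insert N5 between T5 and HQ.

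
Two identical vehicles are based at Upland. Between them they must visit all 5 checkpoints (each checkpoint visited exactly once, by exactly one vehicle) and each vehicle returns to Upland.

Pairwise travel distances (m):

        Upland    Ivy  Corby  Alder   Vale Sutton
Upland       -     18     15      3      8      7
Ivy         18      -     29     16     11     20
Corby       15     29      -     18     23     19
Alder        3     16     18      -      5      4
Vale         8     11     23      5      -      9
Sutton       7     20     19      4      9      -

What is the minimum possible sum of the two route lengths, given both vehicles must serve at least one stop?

75 m — the smallest possible combined total.

There are 2^4 − 1 = 15 ways to divide the 5 stops into two non-empty groups. For each, the best each vehicle can do is its own shortest tour through its group:
  {Ivy} + {Corby, Alder, Vale, Sutton}: 36 + 51 = 87
  {Corby} + {Ivy, Alder, Vale, Sutton}: 30 + 45 = 75
  {Ivy, Corby} + {Alder, Vale, Sutton}: 62 + 24 = 86
  {Alder} + {Ivy, Corby, Vale, Sutton}: 6 + 71 = 77
  {Ivy, Alder} + {Corby, Vale, Sutton}: 37 + 51 = 88
  {Corby, Alder} + {Ivy, Vale, Sutton}: 36 + 45 = 81
  … (15 splits in total)
Best: vehicle 1 Upland → Corby → Upland = 30; vehicle 2 Upland → Ivy → Vale → Alder → Sutton → Upland = 45; combined 75.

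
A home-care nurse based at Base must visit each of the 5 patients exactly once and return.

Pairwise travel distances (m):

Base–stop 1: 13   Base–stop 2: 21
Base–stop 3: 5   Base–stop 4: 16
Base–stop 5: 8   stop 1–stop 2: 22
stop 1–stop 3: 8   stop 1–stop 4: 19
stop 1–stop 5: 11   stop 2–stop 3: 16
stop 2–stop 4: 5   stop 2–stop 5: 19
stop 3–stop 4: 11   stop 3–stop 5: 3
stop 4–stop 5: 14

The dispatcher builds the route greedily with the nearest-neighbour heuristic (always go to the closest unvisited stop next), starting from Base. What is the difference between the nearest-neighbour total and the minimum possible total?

Excess over optimum: 2 m.

Base: stop 3=5, stop 5=8, stop 1=13, stop 4=16, stop 2=21 ⇒ stop 3
stop 3: stop 5=3, stop 1=8, stop 4=11, stop 2=16 ⇒ stop 5
stop 5: stop 1=11, stop 4=14, stop 2=19 ⇒ stop 1
stop 1: stop 4=19, stop 2=22 ⇒ stop 4
stop 4: stop 2=5 ⇒ stop 2
NN route Base → stop 3 → stop 5 → stop 1 → stop 4 → stop 2 → Base costs 64.
Optimal: Base → stop 1 → stop 2 → stop 4 → stop 3 → stop 5 → Base costs 62 (by enumerating all 60 distinct tours).
Excess = 64 − 62 = 2.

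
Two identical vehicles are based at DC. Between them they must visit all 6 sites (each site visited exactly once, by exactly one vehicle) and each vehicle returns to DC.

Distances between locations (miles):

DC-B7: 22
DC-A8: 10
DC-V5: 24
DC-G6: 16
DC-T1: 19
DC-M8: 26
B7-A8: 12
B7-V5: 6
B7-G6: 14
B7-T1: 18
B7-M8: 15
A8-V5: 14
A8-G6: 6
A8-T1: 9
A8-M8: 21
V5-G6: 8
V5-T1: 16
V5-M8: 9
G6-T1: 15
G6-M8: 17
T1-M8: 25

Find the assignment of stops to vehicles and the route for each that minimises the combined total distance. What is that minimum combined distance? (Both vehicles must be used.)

Check every non-empty split of the stops between the two vehicles; for each half take its own optimal tour:
  {B7} + {A8, V5, G6, T1, M8}: 44 + 77 = 121
  {A8} + {B7, V5, G6, T1, M8}: 20 + 85 = 105
  {B7, A8} + {V5, G6, T1, M8}: 44 + 77 = 121
  {V5} + {B7, A8, G6, T1, M8}: 48 + 85 = 133
  {B7, V5} + {A8, G6, T1, M8}: 52 + 77 = 129
  {A8, V5} + {B7, G6, T1, M8}: 48 + 85 = 133
  … (31 splits in total)
Best: vehicle 1 DC → A8 → DC = 20; vehicle 2 DC → G6 → V5 → M8 → B7 → T1 → DC = 85; combined 105.

Minimum combined distance: 105 miles.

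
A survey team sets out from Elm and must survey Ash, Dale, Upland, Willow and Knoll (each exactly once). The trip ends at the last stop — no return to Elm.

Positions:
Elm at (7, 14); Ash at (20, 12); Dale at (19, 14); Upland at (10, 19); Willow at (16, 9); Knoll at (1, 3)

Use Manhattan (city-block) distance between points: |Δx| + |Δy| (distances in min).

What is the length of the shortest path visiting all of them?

There are 5! = 120 possible orderings.
Elm → Ash → Dale → Upland → Willow → Knoll: 15+3+14+16+21 = 69
Elm → Ash → Dale → Upland → Knoll → Willow: 15+3+14+25+21 = 78
Elm → Ash → Dale → Willow → Upland → Knoll: 15+3+8+16+25 = 67
Elm → Ash → Dale → Willow → Knoll → Upland: 15+3+8+21+25 = 72
Elm → Ash → Dale → Knoll → Upland → Willow: 15+3+29+25+16 = 88
Elm → Ash → Dale → Knoll → Willow → Upland: 15+3+29+21+16 = 84
Elm → Ash → Upland → Dale → Willow → Knoll: 15+17+14+8+21 = 75
Elm → Ash → Upland → Dale → Knoll → Willow: 15+17+14+29+21 = 96
Elm → Ash → Upland → Willow → Dale → Knoll: 15+17+16+8+29 = 85
Elm → Ash → Upland → Willow → Knoll → Dale: 15+17+16+21+29 = 98
Elm → Ash → Upland → Knoll → Dale → Willow: 15+17+25+29+8 = 94
Elm → Ash → Upland → Knoll → Willow → Dale: 15+17+25+21+8 = 86
Elm → Ash → Willow → Dale → Upland → Knoll: 15+7+8+14+25 = 69
Elm → Ash → Willow → Dale → Knoll → Upland: 15+7+8+29+25 = 84
… (106 more)
Elm → Upland → Dale → Ash → Willow → Knoll: 8+14+3+7+21 = 53  ← best
The minimum is 53.
One shortest path: Elm → Upland → Dale → Ash → Willow → Knoll.

53 min — the minimum one-way total.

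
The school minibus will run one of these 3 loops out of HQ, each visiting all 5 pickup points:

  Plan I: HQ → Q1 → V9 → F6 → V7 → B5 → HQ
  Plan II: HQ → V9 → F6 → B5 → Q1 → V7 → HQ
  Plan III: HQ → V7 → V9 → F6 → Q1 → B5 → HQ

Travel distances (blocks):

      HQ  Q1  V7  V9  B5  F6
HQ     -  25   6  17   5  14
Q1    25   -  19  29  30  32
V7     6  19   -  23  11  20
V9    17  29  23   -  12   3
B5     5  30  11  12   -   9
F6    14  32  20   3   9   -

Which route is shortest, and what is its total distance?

Plan I: 25 + 29 + 3 + 20 + 11 + 5 = 93
Plan II: 17 + 3 + 9 + 30 + 19 + 6 = 84
Plan III: 6 + 23 + 3 + 32 + 30 + 5 = 99

Shortest is Plan II, total 84 blocks.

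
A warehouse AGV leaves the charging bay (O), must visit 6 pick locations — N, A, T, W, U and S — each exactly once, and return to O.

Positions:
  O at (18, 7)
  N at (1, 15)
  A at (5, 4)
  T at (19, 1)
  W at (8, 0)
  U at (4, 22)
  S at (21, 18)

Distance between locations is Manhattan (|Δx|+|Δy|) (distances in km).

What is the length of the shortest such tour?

Minimum total distance: 86 km.

With 6 stops there are 6!/2 = 360 distinct round trips (a route and its reverse cost the same).
O - N - A - T - W - U - S - O: 25+15+17+12+26+21+14 = 130
O - N - A - T - W - S - U - O: 25+15+17+12+31+21+29 = 150
O - N - A - T - U - W - S - O: 25+15+17+36+26+31+14 = 164
O - N - A - T - U - S - W - O: 25+15+17+36+21+31+17 = 162
O - N - A - T - S - W - U - O: 25+15+17+19+31+26+29 = 162
O - N - A - T - S - U - W - O: 25+15+17+19+21+26+17 = 140
O - N - A - W - T - U - S - O: 25+15+7+12+36+21+14 = 130
O - N - A - W - T - S - U - O: 25+15+7+12+19+21+29 = 128
… (352 more)
O - T - W - A - N - U - S - O: 7+12+7+15+10+21+14 = 86  ← best
The minimum is 86.
One optimal route: O → T → W → A → N → U → S → O (or its reverse).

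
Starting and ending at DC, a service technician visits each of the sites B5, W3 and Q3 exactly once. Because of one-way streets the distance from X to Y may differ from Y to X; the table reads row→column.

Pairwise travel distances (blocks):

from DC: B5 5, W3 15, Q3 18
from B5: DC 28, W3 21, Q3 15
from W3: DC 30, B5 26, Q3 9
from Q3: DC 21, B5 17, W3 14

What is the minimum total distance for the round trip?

Minimum total distance: 56 blocks.

DC - B5 - W3 - Q3 - DC: 5+21+9+21 = 56
DC - B5 - Q3 - W3 - DC: 5+15+14+30 = 64
DC - W3 - B5 - Q3 - DC: 15+26+15+21 = 77
DC - W3 - Q3 - B5 - DC: 15+9+17+28 = 69
DC - Q3 - B5 - W3 - DC: 18+17+21+30 = 86
DC - Q3 - W3 - B5 - DC: 18+14+26+28 = 86
The minimum is 56.
One optimal route: DC → B5 → W3 → Q3 → DC.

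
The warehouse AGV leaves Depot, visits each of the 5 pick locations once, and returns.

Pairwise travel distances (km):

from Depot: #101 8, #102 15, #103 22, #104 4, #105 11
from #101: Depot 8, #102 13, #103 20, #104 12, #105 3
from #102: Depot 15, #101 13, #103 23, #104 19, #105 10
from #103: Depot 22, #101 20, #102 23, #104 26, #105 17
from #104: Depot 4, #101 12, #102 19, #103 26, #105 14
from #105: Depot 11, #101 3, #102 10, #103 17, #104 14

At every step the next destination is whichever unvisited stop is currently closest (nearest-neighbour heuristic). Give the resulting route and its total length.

At Depot the remaining stops are #104 4, #101 8, #105 11, #102 15, #103 22; go to #104.
At #104 the remaining stops are #101 12, #105 14, #102 19, #103 26; go to #101.
At #101 the remaining stops are #105 3, #102 13, #103 20; go to #105.
At #105 the remaining stops are #102 10, #103 17; go to #102.
At #102 the remaining stops are #103 23; go to #103.
Return #103→Depot: 22.
Total = 4 + 12 + 3 + 10 + 23 + 22 = 74.

Total distance 74 km via the nearest-neighbour route Depot → #104 → #101 → #105 → #102 → #103 → Depot.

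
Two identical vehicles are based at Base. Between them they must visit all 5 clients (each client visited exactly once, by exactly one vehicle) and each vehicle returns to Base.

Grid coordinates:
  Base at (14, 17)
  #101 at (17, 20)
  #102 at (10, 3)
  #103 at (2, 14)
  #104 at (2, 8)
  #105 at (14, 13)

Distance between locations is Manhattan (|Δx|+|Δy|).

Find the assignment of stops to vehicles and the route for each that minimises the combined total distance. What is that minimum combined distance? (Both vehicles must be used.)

Check every non-empty split of the stops between the two vehicles; for each half take its own optimal tour:
  {#101} + {#102, #103, #104, #105}: 12 + 52 = 64
  {#102} + {#101, #103, #104, #105}: 36 + 54 = 90
  {#101, #102} + {#103, #104, #105}: 48 + 42 = 90
  {#103} + {#101, #102, #104, #105}: 30 + 64 = 94
  {#101, #103} + {#102, #104, #105}: 42 + 52 = 94
  {#102, #103} + {#101, #104, #105}: 52 + 54 = 106
  … (15 splits in total)
Best: vehicle 1 Base → #101 → Base = 12; vehicle 2 Base → #103 → #104 → #102 → #105 → Base = 52; combined 64.

Minimum combined distance: 64.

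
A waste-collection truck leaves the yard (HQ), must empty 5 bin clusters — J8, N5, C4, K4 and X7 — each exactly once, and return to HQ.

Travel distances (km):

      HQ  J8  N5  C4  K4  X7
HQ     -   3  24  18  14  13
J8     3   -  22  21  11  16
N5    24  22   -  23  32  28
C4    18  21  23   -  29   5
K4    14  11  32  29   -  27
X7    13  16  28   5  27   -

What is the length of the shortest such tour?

There are 60 distinct closed tours to check (reversals are equivalent).
HQ-J8-N5-C4-K4-X7-HQ: 3+22+23+29+27+13 = 117
HQ-J8-N5-C4-X7-K4-HQ: 3+22+23+5+27+14 = 94
HQ-J8-N5-K4-C4-X7-HQ: 3+22+32+29+5+13 = 104
HQ-J8-N5-K4-X7-C4-HQ: 3+22+32+27+5+18 = 107
HQ-J8-N5-X7-C4-K4-HQ: 3+22+28+5+29+14 = 101
HQ-J8-N5-X7-K4-C4-HQ: 3+22+28+27+29+18 = 127
HQ-J8-C4-N5-K4-X7-HQ: 3+21+23+32+27+13 = 119
HQ-J8-C4-N5-X7-K4-HQ: 3+21+23+28+27+14 = 116
HQ-J8-C4-K4-N5-X7-HQ: 3+21+29+32+28+13 = 126
HQ-J8-C4-K4-X7-N5-HQ: 3+21+29+27+28+24 = 132
HQ-J8-C4-X7-N5-K4-HQ: 3+21+5+28+32+14 = 103
HQ-J8-C4-X7-K4-N5-HQ: 3+21+5+27+32+24 = 112
HQ-J8-K4-N5-C4-X7-HQ: 3+11+32+23+5+13 = 87
HQ-J8-K4-N5-X7-C4-HQ: 3+11+32+28+5+18 = 97
… (46 more)
The minimum is 87.
One optimal route: HQ → J8 → K4 → N5 → C4 → X7 → HQ (or its reverse).

Shortest round trip = 87 km.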